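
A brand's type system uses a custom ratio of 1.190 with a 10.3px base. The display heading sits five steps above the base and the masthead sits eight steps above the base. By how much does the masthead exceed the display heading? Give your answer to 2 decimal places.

16.84px

Step 5: 10.3 × 1.190⁵ = 24.5794px
Step 8: 10.3 × 1.190⁸ = 41.4203px
Difference: 41.4203 − 24.5794 = 16.8409px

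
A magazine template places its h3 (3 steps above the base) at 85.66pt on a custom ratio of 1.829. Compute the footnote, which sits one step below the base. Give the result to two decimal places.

Moving from step +3 to step -1 is 4 steps down, so divide by r⁴.
85.66 ÷ 1.829⁴ = 85.66 ÷ 11.19064 ≈ 7.655

7.65pt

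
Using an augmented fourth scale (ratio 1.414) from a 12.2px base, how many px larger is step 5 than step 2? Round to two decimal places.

Step 2: 12.2 × 1.414² = 24.3926px
Step 5: 12.2 × 1.414⁵ = 68.9615px
Difference: 68.9615 − 24.3926 = 44.5689px

44.57px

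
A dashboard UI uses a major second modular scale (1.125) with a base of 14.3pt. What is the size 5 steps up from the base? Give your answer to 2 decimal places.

25.77pt

14.3 × 1.125⁵ = 14.3 × 1.80203 ≈ 25.77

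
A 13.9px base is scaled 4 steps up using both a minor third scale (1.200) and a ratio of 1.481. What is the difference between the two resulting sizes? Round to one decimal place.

38.0px

Minor third: 13.9 × 1.200⁴ = 28.823px
At 1.481: 13.9 × 1.481⁴ = 66.871px
Difference: 66.871 − 28.823 = 38.048px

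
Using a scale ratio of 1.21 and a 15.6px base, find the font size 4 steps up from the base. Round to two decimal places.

33.44px

15.6 × 1.21⁴ = 15.6 × 2.14359 ≈ 33.44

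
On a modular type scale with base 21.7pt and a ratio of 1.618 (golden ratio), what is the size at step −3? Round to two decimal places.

5.12pt

Each step on a modular scale multiplies by the ratio, so the size n steps from the base is base × ratioⁿ.
21.7 ÷ 1.618³ = 21.7 ÷ 4.23580 ≈ 5.12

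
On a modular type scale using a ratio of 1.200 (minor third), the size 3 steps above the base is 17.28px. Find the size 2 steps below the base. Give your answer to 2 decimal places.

6.94px

Moving from step +3 to step -2 is 5 steps down, so divide by r⁵.
17.28 ÷ 1.200⁵ = 17.28 ÷ 2.48832 ≈ 6.944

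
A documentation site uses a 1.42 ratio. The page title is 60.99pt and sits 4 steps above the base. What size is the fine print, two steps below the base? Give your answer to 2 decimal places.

Moving from step +4 to step -2 is 6 steps down, so divide by r⁶.
60.99 ÷ 1.42⁶ = 60.99 ÷ 8.19842 ≈ 7.439

7.44pt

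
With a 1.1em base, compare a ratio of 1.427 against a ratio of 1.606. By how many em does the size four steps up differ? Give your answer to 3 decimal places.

2.756em

At 1.427: 1.1 × 1.427⁴ = 4.56130em
At 1.606: 1.1 × 1.606⁴ = 7.31770em
Difference: 7.31770 − 4.56130 = 2.75640em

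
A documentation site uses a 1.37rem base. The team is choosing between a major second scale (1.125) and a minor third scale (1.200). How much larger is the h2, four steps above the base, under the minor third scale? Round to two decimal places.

Major second: 1.37 × 1.125⁴ = 2.1945rem
Minor third: 1.37 × 1.200⁴ = 2.8408rem
Difference: 2.8408 − 2.1945 = 0.6463rem

0.65rem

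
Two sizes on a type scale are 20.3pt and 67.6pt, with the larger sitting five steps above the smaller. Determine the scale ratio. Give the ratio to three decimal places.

r⁵ = 67.6 / 20.3, so r = (67.6/20.3)^(1/5).
r = 3.3300^(1/5) ≈ 1.2720

1.272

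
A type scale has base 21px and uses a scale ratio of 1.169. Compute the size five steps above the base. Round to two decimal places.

45.84px

A modular type scale is a geometric sequence: sizeₙ = base × rⁿ.
21.0 × 1.169⁵ = 21.0 × 2.18309 ≈ 45.84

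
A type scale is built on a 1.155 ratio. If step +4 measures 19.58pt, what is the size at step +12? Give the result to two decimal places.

19.58 × 1.155⁸ = 19.58 × 3.16706 ≈ 62.011

62.01pt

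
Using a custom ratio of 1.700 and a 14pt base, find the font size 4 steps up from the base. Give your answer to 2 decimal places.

A modular type scale is a geometric sequence: sizeₙ = base × rⁿ.
14.0 × 1.700⁴ = 14.0 × 8.35210 ≈ 116.93

116.93pt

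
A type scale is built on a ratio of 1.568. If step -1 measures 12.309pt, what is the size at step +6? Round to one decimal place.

286.8pt

The gap is 6 − (-1) = 7 steps, so the factor is 1.568^7.
12.309 × 1.568⁷ = 12.309 × 23.30357 ≈ 286.844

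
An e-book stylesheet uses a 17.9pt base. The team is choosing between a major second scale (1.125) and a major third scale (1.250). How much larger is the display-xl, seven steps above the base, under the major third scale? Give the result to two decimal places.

Major second: 17.9 × 1.125⁷ = 40.8245pt
Major third: 17.9 × 1.250⁷ = 85.3539pt
Difference: 85.3539 − 40.8245 = 44.5294pt

44.53pt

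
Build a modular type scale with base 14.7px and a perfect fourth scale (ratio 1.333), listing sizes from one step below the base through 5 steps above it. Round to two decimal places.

Step -1: 14.7 ÷ 1.333 = 11.03
Step 0: 14.7px
Step 1: 14.7 × 1.333 = 19.60
Step 2: 14.7 × 1.333² = 26.12
Step 3: 14.7 × 1.333³ = 34.82
Step 4: 14.7 × 1.333⁴ = 46.41
Step 5: 14.7 × 1.333⁵ = 61.87

11.03px, 14.70px, 19.60px, 26.12px, 34.82px, 46.41px, 61.87px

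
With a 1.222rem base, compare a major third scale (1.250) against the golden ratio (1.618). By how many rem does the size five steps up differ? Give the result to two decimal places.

9.82rem

Major third: 1.222 × 1.250⁵ = 3.7292rem
Golden ratio: 1.222 × 1.618⁵ = 13.5508rem
Difference: 13.5508 − 3.7292 = 9.8216rem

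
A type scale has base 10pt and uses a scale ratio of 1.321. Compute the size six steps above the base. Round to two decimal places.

10.0 × 1.321⁶ = 10.0 × 5.31394 ≈ 53.14

53.14pt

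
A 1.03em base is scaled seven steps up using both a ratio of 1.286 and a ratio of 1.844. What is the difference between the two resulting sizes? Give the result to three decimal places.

At 1.286: 1.03 × 1.286⁷ = 5.99134em
At 1.844: 1.03 × 1.844⁷ = 74.67301em
Difference: 74.67301 − 5.99134 = 68.68167em

68.682em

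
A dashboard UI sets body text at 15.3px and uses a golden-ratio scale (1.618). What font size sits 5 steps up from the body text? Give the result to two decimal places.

15.3 × 1.618⁵ = 15.3 × 11.08901 ≈ 169.66

169.66px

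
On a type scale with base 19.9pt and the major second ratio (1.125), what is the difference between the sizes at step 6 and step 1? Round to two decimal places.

17.96pt

Step 1: 19.9 × 1.125 = 22.3875pt
Step 6: 19.9 × 1.125⁶ = 40.3430pt
Difference: 40.3430 − 22.3875 = 17.9555pt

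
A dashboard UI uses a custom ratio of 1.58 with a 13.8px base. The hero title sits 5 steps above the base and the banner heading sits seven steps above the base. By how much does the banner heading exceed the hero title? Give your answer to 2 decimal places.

Step 5: 13.8 × 1.58⁵ = 135.8828px
Step 7: 13.8 × 1.58⁷ = 339.2178px
Difference: 339.2178 − 135.8828 = 203.3350px

203.34px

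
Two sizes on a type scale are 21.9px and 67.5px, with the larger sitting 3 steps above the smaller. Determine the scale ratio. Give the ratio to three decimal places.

r³ = 67.5 / 21.9, so r = (67.5/21.9)^(1/3).
r = 3.0822^(1/3) ≈ 1.4553

1.455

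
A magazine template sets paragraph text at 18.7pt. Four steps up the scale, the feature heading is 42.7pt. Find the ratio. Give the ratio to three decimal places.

1.229

The ratio satisfies 18.7 × r⁴ = 42.7, so r = (42.7 / 18.7)^(1/4).
r = 2.2834^(1/4) ≈ 1.2293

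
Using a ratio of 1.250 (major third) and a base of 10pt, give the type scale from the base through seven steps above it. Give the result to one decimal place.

10.0pt, 12.5pt, 15.6pt, 19.5pt, 24.4pt, 30.5pt, 38.1pt, 47.7pt

Step 0: 10pt
Step 1: 10.0 × 1.250 = 12.5
Step 2: 10.0 × 1.250² = 15.6
Step 3: 10.0 × 1.250³ = 19.5
Step 4: 10.0 × 1.250⁴ = 24.4
Step 5: 10.0 × 1.250⁵ = 30.5
Step 6: 10.0 × 1.250⁶ = 38.1
Step 7: 10.0 × 1.250⁷ = 47.7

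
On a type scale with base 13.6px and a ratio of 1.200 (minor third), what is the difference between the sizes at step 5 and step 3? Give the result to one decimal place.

Step 3: 13.6 × 1.200³ = 23.501px
Step 5: 13.6 × 1.200⁵ = 33.841px
Difference: 33.841 − 23.501 = 10.340px

10.3px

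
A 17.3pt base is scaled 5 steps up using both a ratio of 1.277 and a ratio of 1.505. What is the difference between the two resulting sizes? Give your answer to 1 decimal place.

At 1.277: 17.3 × 1.277⁵ = 58.749pt
At 1.505: 17.3 × 1.505⁵ = 133.576pt
Difference: 133.576 − 58.749 = 74.827pt

74.8pt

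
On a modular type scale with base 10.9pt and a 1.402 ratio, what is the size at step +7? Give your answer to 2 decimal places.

Each step on a modular scale multiplies by the ratio, so the size n steps from the base is base × ratioⁿ.
10.9 × 1.402⁷ = 10.9 × 10.64722 ≈ 116.05

116.05pt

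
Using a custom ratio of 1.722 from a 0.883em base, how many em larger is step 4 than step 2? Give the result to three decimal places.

Step 2: 0.883 × 1.722² = 2.61835em
Step 4: 0.883 × 1.722⁴ = 7.76414em
Difference: 7.76414 − 2.61835 = 5.14579em

5.146em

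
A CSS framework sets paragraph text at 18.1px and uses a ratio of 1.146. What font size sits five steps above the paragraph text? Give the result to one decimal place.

35.8px

18.1 × 1.146⁵ = 18.1 × 1.97662 ≈ 35.78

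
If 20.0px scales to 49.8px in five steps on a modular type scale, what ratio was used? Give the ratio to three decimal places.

The ratio satisfies 20.0 × r⁵ = 49.8, so r = (49.8 / 20.0)^(1/5).
r = 2.4900^(1/5) ≈ 1.2002

1.200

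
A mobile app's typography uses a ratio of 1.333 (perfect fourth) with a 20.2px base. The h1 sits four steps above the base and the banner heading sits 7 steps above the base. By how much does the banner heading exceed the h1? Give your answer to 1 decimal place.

87.3px

Step 4: 20.2 × 1.333⁴ = 63.778px
Step 7: 20.2 × 1.333⁷ = 151.064px
Difference: 151.064 − 63.778 = 87.286px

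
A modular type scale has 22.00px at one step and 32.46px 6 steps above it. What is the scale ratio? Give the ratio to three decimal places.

1.067

The ratio satisfies 22.00 × r⁶ = 32.46, so r = (32.46 / 22.00)^(1/6).
r = 1.4755^(1/6) ≈ 1.0670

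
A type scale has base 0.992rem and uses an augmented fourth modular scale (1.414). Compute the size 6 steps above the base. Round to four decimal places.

7.9288rem

Every step multiplies by the scale ratio.
0.992 × 1.414⁶ = 0.992 × 7.99275 ≈ 7.9288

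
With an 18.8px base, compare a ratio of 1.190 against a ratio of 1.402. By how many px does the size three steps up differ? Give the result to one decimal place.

20.1px

At 1.190: 18.8 × 1.190³ = 31.681px
At 1.402: 18.8 × 1.402³ = 51.809px
Difference: 51.809 − 31.681 = 20.128px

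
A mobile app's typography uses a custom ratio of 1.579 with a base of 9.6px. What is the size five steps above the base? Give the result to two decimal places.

94.23px

Each step on a modular scale multiplies by the ratio, so the size n steps from the base is base × ratioⁿ.
9.6 × 1.579⁵ = 9.6 × 9.81546 ≈ 94.23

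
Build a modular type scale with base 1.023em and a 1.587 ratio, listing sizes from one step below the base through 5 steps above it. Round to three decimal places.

Step -1: 1.023 ÷ 1.587 = 0.645
Step 0: 1.023em
Step 1: 1.023 × 1.587 = 1.624
Step 2: 1.023 × 1.587² = 2.576
Step 3: 1.023 × 1.587³ = 4.089
Step 4: 1.023 × 1.587⁴ = 6.489
Step 5: 1.023 × 1.587⁵ = 10.298

0.645em, 1.023em, 1.624em, 2.576em, 4.089em, 6.489em, 10.298em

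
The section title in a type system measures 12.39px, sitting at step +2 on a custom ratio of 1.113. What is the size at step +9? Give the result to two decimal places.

Moving from step +2 to step +9 is 7 steps up, so multiply by r⁷.
12.39 × 1.113⁷ = 12.39 × 2.11576 ≈ 26.214

26.21px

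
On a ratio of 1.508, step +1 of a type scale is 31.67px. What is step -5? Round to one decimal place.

The gap is -5 − (1) = -6 steps, so the factor is 1.508^-6.
31.67 ÷ 1.508⁶ = 31.67 ÷ 11.76002 ≈ 2.693

2.7px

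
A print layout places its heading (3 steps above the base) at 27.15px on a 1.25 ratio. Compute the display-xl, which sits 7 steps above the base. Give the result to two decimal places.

The gap is 7 − (3) = 4 steps, so the factor is 1.25^4.
27.15 × 1.25⁴ = 27.15 × 2.44141 ≈ 66.284

66.28px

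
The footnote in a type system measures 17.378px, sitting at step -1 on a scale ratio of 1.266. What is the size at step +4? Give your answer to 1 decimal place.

17.378 × 1.266⁵ = 17.378 × 3.25213 ≈ 56.516

56.5px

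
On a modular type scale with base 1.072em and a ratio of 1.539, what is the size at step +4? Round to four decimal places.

A modular type scale is a geometric sequence: sizeₙ = base × rⁿ.
1.072 × 1.539⁴ = 1.072 × 5.60989 ≈ 6.0138

6.0138em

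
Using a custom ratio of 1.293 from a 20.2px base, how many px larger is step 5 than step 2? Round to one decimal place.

39.2px

Step 2: 20.2 × 1.293² = 33.771px
Step 5: 20.2 × 1.293⁵ = 73.004px
Difference: 73.004 − 33.771 = 39.233px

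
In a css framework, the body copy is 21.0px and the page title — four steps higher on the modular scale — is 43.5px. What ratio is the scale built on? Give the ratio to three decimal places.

1.200

The ratio satisfies 21.0 × r⁴ = 43.5, so r = (43.5 / 21.0)^(1/4).
r = 2.0714^(1/4) ≈ 1.1997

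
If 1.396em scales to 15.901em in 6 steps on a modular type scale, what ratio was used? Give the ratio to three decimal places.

The ratio satisfies 1.396 × r⁶ = 15.901, so r = (15.901 / 1.396)^(1/6).
r = 11.3904^(1/6) ≈ 1.5000

1.500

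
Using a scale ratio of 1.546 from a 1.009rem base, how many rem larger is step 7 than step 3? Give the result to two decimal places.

Step 3: 1.009 × 1.546³ = 3.7284rem
Step 7: 1.009 × 1.546⁷ = 21.2989rem
Difference: 21.2989 − 3.7284 = 17.5705rem

17.57rem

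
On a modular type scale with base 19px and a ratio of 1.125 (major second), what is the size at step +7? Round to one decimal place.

43.3px

19.0 × 1.125⁷ = 19.0 × 2.28070 ≈ 43.33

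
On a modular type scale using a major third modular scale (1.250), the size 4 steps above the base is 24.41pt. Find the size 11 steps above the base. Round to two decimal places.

24.41 × 1.250⁷ = 24.41 × 4.76837 ≈ 116.396

116.40pt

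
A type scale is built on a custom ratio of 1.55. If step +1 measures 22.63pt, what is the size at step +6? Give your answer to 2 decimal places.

202.46pt

The gap is 6 − (1) = 5 steps, so the factor is 1.55^5.
22.63 × 1.55⁵ = 22.63 × 8.94661 ≈ 202.462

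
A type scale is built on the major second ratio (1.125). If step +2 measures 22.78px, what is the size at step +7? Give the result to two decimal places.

41.05px

Moving from step +2 to step +7 is 5 steps up, so multiply by r⁵.
22.78 × 1.125⁵ = 22.78 × 1.80203 ≈ 41.050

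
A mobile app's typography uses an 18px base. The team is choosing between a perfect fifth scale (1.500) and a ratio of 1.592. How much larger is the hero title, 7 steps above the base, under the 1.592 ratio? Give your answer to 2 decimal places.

158.98px

Perfect fifth: 18.0 × 1.500⁷ = 307.5469px
At 1.592: 18.0 × 1.592⁷ = 466.5240px
Difference: 466.5240 − 307.5469 = 158.9771px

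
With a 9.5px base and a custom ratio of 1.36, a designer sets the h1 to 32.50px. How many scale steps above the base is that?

1.36ⁿ = 32.50 / 9.5 = 3.4211
n = ln(3.4211) / ln(1.36) = 1.2299 / 0.3075 ≈ 4.00

4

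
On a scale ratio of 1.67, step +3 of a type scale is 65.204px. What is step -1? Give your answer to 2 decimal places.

8.38px

Moving from step +3 to step -1 is 4 steps down, so divide by r⁴.
65.204 ÷ 1.67⁴ = 65.204 ÷ 7.77796 ≈ 8.383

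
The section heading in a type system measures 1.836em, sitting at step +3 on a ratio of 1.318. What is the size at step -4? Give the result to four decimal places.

The gap is -4 − (3) = -7 steps, so the factor is 1.318^-7.
1.836 ÷ 1.318⁷ = 1.836 ÷ 6.90888 ≈ 0.2657

0.2657em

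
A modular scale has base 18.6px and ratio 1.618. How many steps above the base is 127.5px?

1.618ⁿ = 127.5 / 18.6 = 6.8548
n = ln(6.8548) / ln(1.618) = 1.9250 / 0.4812 ≈ 4.00

4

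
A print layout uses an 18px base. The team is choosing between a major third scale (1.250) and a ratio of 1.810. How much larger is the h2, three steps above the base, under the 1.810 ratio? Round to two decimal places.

71.58px

Major third: 18.0 × 1.250³ = 35.1562px
At 1.810: 18.0 × 1.810³ = 106.7353px
Difference: 106.7353 − 35.1562 = 71.5791px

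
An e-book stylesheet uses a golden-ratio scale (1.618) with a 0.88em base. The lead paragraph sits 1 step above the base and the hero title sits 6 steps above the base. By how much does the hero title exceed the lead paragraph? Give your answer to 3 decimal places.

Step 1: 0.88 × 1.618 = 1.42384em
Step 6: 0.88 × 1.618⁶ = 15.78897em
Difference: 15.78897 − 1.42384 = 14.36513em

14.365em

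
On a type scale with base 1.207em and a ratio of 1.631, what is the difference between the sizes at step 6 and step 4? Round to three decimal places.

Step 4: 1.207 × 1.631⁴ = 8.54128em
Step 6: 1.207 × 1.631⁶ = 22.72119em
Difference: 22.72119 − 8.54128 = 14.17991em

14.180em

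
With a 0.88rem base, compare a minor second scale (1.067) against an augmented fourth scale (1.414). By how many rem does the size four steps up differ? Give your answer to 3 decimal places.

Minor second: 0.88 × 1.067⁴ = 1.14062rem
Augmented fourth: 0.88 × 1.414⁴ = 3.51787rem
Difference: 3.51787 − 1.14062 = 2.37725rem

2.377rem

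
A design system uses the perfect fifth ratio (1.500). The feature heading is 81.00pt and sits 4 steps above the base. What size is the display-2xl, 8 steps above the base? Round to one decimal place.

81.00 × 1.500⁴ = 81.00 × 5.06250 ≈ 410.062

410.1pt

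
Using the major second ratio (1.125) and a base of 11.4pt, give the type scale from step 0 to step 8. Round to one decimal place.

Step 0: 11.4pt
Step 1: 11.4 × 1.125 = 12.8
Step 2: 11.4 × 1.125² = 14.4
Step 3: 11.4 × 1.125³ = 16.2
Step 4: 11.4 × 1.125⁴ = 18.3
Step 5: 11.4 × 1.125⁵ = 20.5
Step 6: 11.4 × 1.125⁶ = 23.1
Step 7: 11.4 × 1.125⁷ = 26.0
Step 8: 11.4 × 1.125⁸ = 29.2

11.4pt, 12.8pt, 14.4pt, 16.2pt, 18.3pt, 20.5pt, 23.1pt, 26.0pt, 29.2pt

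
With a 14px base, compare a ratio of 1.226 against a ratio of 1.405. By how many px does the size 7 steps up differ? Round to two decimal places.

At 1.226: 14.0 × 1.226⁷ = 58.2856px
At 1.405: 14.0 × 1.405⁷ = 151.3081px
Difference: 151.3081 − 58.2856 = 93.0225px

93.02px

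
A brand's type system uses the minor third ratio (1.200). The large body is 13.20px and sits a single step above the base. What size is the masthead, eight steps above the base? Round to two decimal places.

13.20 × 1.200⁷ = 13.20 × 3.58318 ≈ 47.298

47.30px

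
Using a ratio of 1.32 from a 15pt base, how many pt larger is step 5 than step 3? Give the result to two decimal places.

25.61pt

Step 3: 15.0 × 1.32³ = 34.4995pt
Step 5: 15.0 × 1.32⁵ = 60.1120pt
Difference: 60.1120 − 34.4995 = 25.6125pt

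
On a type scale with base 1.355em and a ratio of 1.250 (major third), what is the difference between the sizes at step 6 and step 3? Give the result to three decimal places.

Step 3: 1.355 × 1.250³ = 2.64648em
Step 6: 1.355 × 1.250⁶ = 5.16891em
Difference: 5.16891 − 2.64648 = 2.52243em

2.522em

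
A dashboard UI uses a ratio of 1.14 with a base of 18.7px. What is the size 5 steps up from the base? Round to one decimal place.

Each step on a modular scale multiplies by the ratio, so the size n steps from the base is base × ratioⁿ.
18.7 × 1.14⁵ = 18.7 × 1.92541 ≈ 36.01

36.0px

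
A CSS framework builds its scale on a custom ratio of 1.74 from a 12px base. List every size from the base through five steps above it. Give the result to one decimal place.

12.0px, 20.9px, 36.3px, 63.2px, 110.0px, 191.4px

Step 0: 12px
Step 1: 12.0 × 1.74 = 20.9
Step 2: 12.0 × 1.74² = 36.3
Step 3: 12.0 × 1.74³ = 63.2
Step 4: 12.0 × 1.74⁴ = 110.0
Step 5: 12.0 × 1.74⁵ = 191.4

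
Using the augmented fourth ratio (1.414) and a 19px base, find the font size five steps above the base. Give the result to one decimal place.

107.4px

Every step multiplies by the scale ratio.
19.0 × 1.414⁵ = 19.0 × 5.65258 ≈ 107.40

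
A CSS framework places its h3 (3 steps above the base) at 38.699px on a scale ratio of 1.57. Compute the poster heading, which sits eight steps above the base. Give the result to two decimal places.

369.15px

38.699 × 1.57⁵ = 38.699 × 9.53890 ≈ 369.146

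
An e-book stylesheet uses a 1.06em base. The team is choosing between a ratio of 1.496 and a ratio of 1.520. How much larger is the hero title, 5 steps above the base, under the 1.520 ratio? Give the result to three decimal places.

At 1.496: 1.06 × 1.496⁵ = 7.94262em
At 1.520: 1.06 × 1.520⁵ = 8.60050em
Difference: 8.60050 − 7.94262 = 0.65788em

0.658em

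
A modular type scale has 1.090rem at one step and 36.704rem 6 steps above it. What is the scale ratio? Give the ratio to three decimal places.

1.797

r⁶ = 36.704 / 1.090, so r = (36.704/1.090)^(1/6).
r = 33.6734^(1/6) ≈ 1.7970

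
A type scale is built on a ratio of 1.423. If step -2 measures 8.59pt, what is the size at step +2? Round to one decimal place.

8.59 × 1.423⁴ = 8.59 × 4.10034 ≈ 35.222

35.2pt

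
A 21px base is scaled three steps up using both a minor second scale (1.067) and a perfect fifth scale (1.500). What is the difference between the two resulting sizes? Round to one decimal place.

Minor second: 21.0 × 1.067³ = 25.510px
Perfect fifth: 21.0 × 1.500³ = 70.875px
Difference: 70.875 − 25.510 = 45.365px

45.4px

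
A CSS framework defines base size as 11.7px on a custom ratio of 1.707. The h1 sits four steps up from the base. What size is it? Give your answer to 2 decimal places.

99.34px

11.7 × 1.707⁴ = 11.7 × 8.49052 ≈ 99.34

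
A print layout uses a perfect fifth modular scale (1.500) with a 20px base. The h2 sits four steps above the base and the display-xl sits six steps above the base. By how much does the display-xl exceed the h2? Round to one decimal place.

Step 4: 20.0 × 1.500⁴ = 101.250px
Step 6: 20.0 × 1.500⁶ = 227.812px
Difference: 227.812 − 101.250 = 126.562px

126.6px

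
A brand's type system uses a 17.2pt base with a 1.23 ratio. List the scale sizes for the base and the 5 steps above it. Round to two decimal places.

17.20pt, 21.16pt, 26.02pt, 32.01pt, 39.37pt, 48.42pt

Step 0: 17.2pt
Step 1: 17.2 × 1.23 = 21.16
Step 2: 17.2 × 1.23² = 26.02
Step 3: 17.2 × 1.23³ = 32.01
Step 4: 17.2 × 1.23⁴ = 39.37
Step 5: 17.2 × 1.23⁵ = 48.42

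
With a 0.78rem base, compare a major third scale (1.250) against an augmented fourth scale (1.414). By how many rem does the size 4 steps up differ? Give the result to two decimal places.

1.21rem

Major third: 0.78 × 1.250⁴ = 1.9043rem
Augmented fourth: 0.78 × 1.414⁴ = 3.1181rem
Difference: 3.1181 − 1.9043 = 1.2138rem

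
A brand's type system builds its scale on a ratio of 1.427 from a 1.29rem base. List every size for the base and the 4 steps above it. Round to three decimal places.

Step 0: 1.29rem
Step 1: 1.29 × 1.427 = 1.841
Step 2: 1.29 × 1.427² = 2.627
Step 3: 1.29 × 1.427³ = 3.749
Step 4: 1.29 × 1.427⁴ = 5.349

1.290rem, 1.841rem, 2.627rem, 3.749rem, 5.349rem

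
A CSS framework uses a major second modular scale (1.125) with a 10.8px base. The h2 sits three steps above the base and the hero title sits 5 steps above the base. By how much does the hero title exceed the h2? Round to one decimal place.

Step 3: 10.8 × 1.125³ = 15.377px
Step 5: 10.8 × 1.125⁵ = 19.462px
Difference: 19.462 − 15.377 = 4.085px

4.1px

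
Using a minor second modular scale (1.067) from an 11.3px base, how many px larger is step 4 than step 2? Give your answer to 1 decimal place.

1.8px

Step 2: 11.3 × 1.067² = 12.865px
Step 4: 11.3 × 1.067⁴ = 14.647px
Difference: 14.647 − 12.865 = 1.782px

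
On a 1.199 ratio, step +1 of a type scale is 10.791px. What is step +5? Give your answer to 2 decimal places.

22.30px

10.791 × 1.199⁴ = 10.791 × 2.06670 ≈ 22.302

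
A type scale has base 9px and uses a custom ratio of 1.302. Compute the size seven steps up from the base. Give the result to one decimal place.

57.1px

Each step on a modular scale multiplies by the ratio, so the size n steps from the base is base × ratioⁿ.
9.0 × 1.302⁷ = 9.0 × 6.34274 ≈ 57.08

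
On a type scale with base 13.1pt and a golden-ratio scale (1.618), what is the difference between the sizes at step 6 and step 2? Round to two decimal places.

200.75pt

Step 2: 13.1 × 1.618² = 34.2948pt
Step 6: 13.1 × 1.618⁶ = 235.0403pt
Difference: 235.0403 − 34.2948 = 200.7455pt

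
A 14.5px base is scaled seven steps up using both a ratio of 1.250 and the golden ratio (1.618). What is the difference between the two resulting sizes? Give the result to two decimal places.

351.80px

At 1.250: 14.5 × 1.250⁷ = 69.1414px
Golden ratio: 14.5 × 1.618⁷ = 420.9375px
Difference: 420.9375 − 69.1414 = 351.7961px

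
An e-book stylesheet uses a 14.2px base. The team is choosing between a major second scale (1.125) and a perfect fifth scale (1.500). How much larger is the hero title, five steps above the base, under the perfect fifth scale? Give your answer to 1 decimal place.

Major second: 14.2 × 1.125⁵ = 25.589px
Perfect fifth: 14.2 × 1.500⁵ = 107.831px
Difference: 107.831 − 25.589 = 82.242px

82.2px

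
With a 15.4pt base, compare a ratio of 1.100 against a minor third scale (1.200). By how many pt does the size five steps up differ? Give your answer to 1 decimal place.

13.5pt

At 1.100: 15.4 × 1.100⁵ = 24.802pt
Minor third: 15.4 × 1.200⁵ = 38.320pt
Difference: 38.320 − 24.802 = 13.518pt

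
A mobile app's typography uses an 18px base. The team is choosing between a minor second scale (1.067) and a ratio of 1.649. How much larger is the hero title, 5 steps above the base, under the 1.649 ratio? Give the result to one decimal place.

194.6px

Minor second: 18.0 × 1.067⁵ = 24.894px
At 1.649: 18.0 × 1.649⁵ = 219.470px
Difference: 219.470 − 24.894 = 194.576px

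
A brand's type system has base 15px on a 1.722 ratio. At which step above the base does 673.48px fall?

7

1.722ⁿ = 673.48 / 15 = 44.8987
n = ln(44.8987) / ln(1.722) = 3.8044 / 0.5435 ≈ 7.00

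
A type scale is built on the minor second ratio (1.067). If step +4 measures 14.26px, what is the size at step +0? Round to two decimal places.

11.00px

14.26 ÷ 1.067⁴ = 14.26 ÷ 1.29616 ≈ 11.002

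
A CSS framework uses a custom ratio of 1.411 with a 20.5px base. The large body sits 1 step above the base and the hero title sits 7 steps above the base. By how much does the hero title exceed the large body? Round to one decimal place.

Step 1: 20.5 × 1.411 = 28.925px
Step 7: 20.5 × 1.411⁷ = 228.267px
Difference: 228.267 − 28.925 = 199.342px

199.3px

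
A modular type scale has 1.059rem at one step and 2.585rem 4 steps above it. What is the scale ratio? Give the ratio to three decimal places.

1.250

The ratio satisfies 1.059 × r⁴ = 2.585, so r = (2.585 / 1.059)^(1/4).
r = 2.4410^(1/4) ≈ 1.2499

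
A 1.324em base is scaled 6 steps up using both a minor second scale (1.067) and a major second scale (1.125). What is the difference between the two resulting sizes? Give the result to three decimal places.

0.730em

Minor second: 1.324 × 1.067⁶ = 1.95377em
Major second: 1.324 × 1.125⁶ = 2.68413em
Difference: 2.68413 − 1.95377 = 0.73036em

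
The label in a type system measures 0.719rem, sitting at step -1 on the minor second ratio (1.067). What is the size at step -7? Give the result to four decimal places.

0.4872rem

0.719 ÷ 1.067⁶ = 0.719 ÷ 1.47566 ≈ 0.4872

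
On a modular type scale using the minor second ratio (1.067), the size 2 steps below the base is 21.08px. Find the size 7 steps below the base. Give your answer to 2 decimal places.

21.08 ÷ 1.067⁵ = 21.08 ÷ 1.38300 ≈ 15.242

15.24px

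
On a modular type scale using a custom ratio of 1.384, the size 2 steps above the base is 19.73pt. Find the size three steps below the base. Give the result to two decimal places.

3.89pt

19.73 ÷ 1.384⁵ = 19.73 ÷ 5.07786 ≈ 3.885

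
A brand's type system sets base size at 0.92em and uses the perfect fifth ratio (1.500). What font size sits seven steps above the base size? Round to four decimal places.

Every step multiplies by the scale ratio.
0.92 × 1.500⁷ = 0.92 × 17.08594 ≈ 15.7191

15.7191em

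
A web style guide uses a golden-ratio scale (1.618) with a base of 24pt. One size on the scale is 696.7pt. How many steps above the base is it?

1.618ⁿ = 696.7 / 24 = 29.0292
n = ln(29.0292) / ln(1.618) = 3.3683 / 0.4812 ≈ 7.00

7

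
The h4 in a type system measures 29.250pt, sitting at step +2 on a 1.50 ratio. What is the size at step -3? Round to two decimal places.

Moving from step +2 to step -3 is 5 steps down, so divide by r⁵.
29.250 ÷ 1.50⁵ = 29.250 ÷ 7.59375 ≈ 3.852

3.85pt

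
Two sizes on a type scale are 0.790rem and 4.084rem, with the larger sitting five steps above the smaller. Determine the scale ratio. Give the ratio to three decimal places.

The ratio satisfies 0.790 × r⁵ = 4.084, so r = (4.084 / 0.790)^(1/5).
r = 5.1696^(1/5) ≈ 1.3890

1.389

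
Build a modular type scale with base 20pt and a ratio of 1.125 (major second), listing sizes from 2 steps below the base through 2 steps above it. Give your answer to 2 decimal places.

15.80pt, 17.78pt, 20.00pt, 22.50pt, 25.31pt

Step -2: 20.0 ÷ 1.125² = 15.80
Step -1: 20.0 ÷ 1.125 = 17.78
Step 0: 20pt
Step 1: 20.0 × 1.125 = 22.50
Step 2: 20.0 × 1.125² = 25.31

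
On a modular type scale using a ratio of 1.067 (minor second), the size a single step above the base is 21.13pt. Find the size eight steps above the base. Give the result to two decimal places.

The gap is 8 − (1) = 7 steps, so the factor is 1.067^7.
21.13 × 1.067⁷ = 21.13 × 1.57453 ≈ 33.270

33.27pt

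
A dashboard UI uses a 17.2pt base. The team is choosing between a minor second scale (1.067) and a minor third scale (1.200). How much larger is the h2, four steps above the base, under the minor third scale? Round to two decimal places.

13.37pt

Minor second: 17.2 × 1.067⁴ = 22.2939pt
Minor third: 17.2 × 1.200⁴ = 35.6659pt
Difference: 35.6659 − 22.2939 = 13.3720pt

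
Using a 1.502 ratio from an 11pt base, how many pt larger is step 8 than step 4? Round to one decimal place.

Step 4: 11.0 × 1.502⁴ = 55.985pt
Step 8: 11.0 × 1.502⁸ = 284.939pt
Difference: 284.939 − 55.985 = 228.954pt

229.0pt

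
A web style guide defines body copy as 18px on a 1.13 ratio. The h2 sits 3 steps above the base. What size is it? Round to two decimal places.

Every step multiplies by the scale ratio.
18.0 × 1.13³ = 18.0 × 1.44290 ≈ 25.97

25.97px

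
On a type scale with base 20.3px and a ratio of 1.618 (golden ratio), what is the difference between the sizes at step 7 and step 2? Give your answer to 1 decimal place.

Step 2: 20.3 × 1.618² = 53.144px
Step 7: 20.3 × 1.618⁷ = 589.313px
Difference: 589.313 − 53.144 = 536.169px

536.2px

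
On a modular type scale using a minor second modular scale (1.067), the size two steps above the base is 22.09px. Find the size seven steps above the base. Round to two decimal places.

30.55px

The gap is 7 − (2) = 5 steps, so the factor is 1.067^5.
22.09 × 1.067⁵ = 22.09 × 1.38300 ≈ 30.550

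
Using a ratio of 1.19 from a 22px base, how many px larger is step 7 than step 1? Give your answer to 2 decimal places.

Step 1: 22.0 × 1.19 = 26.1800px
Step 7: 22.0 × 1.19⁷ = 74.3449px
Difference: 74.3449 − 26.1800 = 48.1649px

48.16px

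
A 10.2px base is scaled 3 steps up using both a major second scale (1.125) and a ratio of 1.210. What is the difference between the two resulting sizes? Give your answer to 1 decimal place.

Major second: 10.2 × 1.125³ = 14.523px
At 1.210: 10.2 × 1.210³ = 18.070px
Difference: 18.070 − 14.523 = 3.547px

3.5px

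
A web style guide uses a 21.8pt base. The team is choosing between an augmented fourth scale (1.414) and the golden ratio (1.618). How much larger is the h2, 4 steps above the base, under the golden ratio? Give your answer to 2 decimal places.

Augmented fourth: 21.8 × 1.414⁴ = 87.1473pt
Golden ratio: 21.8 × 1.618⁴ = 149.4069pt
Difference: 149.4069 − 87.1473 = 62.2596pt

62.26pt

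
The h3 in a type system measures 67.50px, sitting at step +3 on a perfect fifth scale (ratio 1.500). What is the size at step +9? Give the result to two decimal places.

67.50 × 1.500⁶ = 67.50 × 11.39062 ≈ 768.867

768.87px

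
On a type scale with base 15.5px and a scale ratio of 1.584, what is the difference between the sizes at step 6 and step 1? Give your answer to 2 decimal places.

Step 1: 15.5 × 1.584 = 24.5520px
Step 6: 15.5 × 1.584⁶ = 244.8289px
Difference: 244.8289 − 24.5520 = 220.2769px

220.28px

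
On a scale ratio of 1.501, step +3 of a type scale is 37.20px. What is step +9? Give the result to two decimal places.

425.43px

37.20 × 1.501⁶ = 37.20 × 11.43626 ≈ 425.429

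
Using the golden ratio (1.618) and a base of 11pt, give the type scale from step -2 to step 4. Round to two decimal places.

Step -2: 11.0 ÷ 1.618² = 4.20
Step -1: 11.0 ÷ 1.618 = 6.80
Step 0: 11pt
Step 1: 11.0 × 1.618 = 17.80
Step 2: 11.0 × 1.618² = 28.80
Step 3: 11.0 × 1.618³ = 46.59
Step 4: 11.0 × 1.618⁴ = 75.39

4.20pt, 6.80pt, 11.00pt, 17.80pt, 28.80pt, 46.59pt, 75.39pt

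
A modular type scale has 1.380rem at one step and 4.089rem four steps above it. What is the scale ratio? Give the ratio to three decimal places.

1.312

r⁴ = 4.089 / 1.380, so r = (4.089/1.380)^(1/4).
r = 2.9630^(1/4) ≈ 1.3120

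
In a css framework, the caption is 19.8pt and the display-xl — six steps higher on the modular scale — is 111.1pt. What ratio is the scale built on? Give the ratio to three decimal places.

1.333

r⁶ = 111.1 / 19.8, so r = (111.1/19.8)^(1/6).
r = 5.6111^(1/6) ≈ 1.3330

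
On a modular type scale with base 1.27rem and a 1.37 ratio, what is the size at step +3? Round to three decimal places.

3.266rem

Every step multiplies by the scale ratio.
1.27 × 1.37³ = 1.27 × 2.57135 ≈ 3.266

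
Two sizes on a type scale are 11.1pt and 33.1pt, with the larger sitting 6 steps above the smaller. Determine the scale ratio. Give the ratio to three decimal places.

The ratio satisfies 11.1 × r⁶ = 33.1, so r = (33.1 / 11.1)^(1/6).
r = 2.9820^(1/6) ≈ 1.1997

1.200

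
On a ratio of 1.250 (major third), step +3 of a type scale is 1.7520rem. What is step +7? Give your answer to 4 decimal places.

1.7520 × 1.250⁴ = 1.7520 × 2.44141 ≈ 4.2773

4.2773rem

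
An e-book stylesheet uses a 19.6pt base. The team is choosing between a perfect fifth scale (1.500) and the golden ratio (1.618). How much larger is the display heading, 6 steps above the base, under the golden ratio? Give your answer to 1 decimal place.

Perfect fifth: 19.6 × 1.500⁶ = 223.256pt
Golden ratio: 19.6 × 1.618⁶ = 351.663pt
Difference: 351.663 − 223.256 = 128.407pt

128.4pt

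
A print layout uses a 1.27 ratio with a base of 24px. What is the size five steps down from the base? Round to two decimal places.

7.26px

24.0 ÷ 1.27⁵ = 24.0 ÷ 3.30384 ≈ 7.26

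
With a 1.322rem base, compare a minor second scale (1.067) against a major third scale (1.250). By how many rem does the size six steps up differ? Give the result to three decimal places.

3.092rem

Minor second: 1.322 × 1.067⁶ = 1.95082rem
Major third: 1.322 × 1.250⁶ = 5.04303rem
Difference: 5.04303 − 1.95082 = 3.09221rem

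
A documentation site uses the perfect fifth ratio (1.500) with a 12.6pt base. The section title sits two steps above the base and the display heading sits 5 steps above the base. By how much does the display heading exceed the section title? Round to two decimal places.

Step 2: 12.6 × 1.500² = 28.3500pt
Step 5: 12.6 × 1.500⁵ = 95.6812pt
Difference: 95.6812 − 28.3500 = 67.3312pt

67.33pt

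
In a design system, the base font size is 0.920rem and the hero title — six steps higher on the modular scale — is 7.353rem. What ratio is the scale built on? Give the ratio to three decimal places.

1.414

r⁶ = 7.353 / 0.920, so r = (7.353/0.920)^(1/6).
r = 7.9924^(1/6) ≈ 1.4140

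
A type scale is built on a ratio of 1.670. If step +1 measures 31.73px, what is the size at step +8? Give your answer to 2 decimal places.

1149.44px

31.73 × 1.670⁷ = 31.73 × 36.22558 ≈ 1149.438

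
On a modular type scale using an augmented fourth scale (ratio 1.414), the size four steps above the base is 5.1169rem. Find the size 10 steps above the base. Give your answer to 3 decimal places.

40.898rem

5.1169 × 1.414⁶ = 5.1169 × 7.99275 ≈ 40.898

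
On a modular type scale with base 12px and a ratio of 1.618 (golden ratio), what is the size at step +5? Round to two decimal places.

133.07px

Each step on a modular scale multiplies by the ratio, so the size n steps from the base is base × ratioⁿ.
12.0 × 1.618⁵ = 12.0 × 11.08901 ≈ 133.07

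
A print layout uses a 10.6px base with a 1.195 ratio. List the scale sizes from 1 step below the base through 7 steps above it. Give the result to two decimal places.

8.87px, 10.60px, 12.67px, 15.14px, 18.09px, 21.62px, 25.83px, 30.87px, 36.89px

Step -1: 10.6 ÷ 1.195 = 8.87
Step 0: 10.6px
Step 1: 10.6 × 1.195 = 12.67
Step 2: 10.6 × 1.195² = 15.14
Step 3: 10.6 × 1.195³ = 18.09
Step 4: 10.6 × 1.195⁴ = 21.62
Step 5: 10.6 × 1.195⁵ = 25.83
Step 6: 10.6 × 1.195⁶ = 30.87
Step 7: 10.6 × 1.195⁷ = 36.89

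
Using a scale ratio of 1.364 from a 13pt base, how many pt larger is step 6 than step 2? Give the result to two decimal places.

Step 2: 13.0 × 1.364² = 24.1864pt
Step 6: 13.0 × 1.364⁶ = 83.7201pt
Difference: 83.7201 − 24.1864 = 59.5337pt

59.53pt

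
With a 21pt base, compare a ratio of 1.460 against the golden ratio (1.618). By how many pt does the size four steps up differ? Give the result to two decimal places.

At 1.460: 21.0 × 1.460⁴ = 95.4181pt
Golden ratio: 21.0 × 1.618⁴ = 143.9240pt
Difference: 143.9240 − 95.4181 = 48.5059pt

48.51pt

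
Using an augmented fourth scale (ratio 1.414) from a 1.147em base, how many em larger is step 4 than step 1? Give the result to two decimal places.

Step 1: 1.147 × 1.414 = 1.6219em
Step 4: 1.147 × 1.414⁴ = 4.5852em
Difference: 4.5852 − 1.6219 = 2.9633em

2.96em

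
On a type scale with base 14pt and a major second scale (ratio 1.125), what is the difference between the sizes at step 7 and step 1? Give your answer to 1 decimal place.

16.2pt

Step 1: 14.0 × 1.125 = 15.750pt
Step 7: 14.0 × 1.125⁷ = 31.930pt
Difference: 31.930 − 15.750 = 16.180pt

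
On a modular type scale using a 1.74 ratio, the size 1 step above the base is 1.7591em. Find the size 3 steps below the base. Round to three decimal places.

0.192em

The gap is -3 − (1) = -4 steps, so the factor is 1.74^-4.
1.7591 ÷ 1.74⁴ = 1.7591 ÷ 9.16636 ≈ 0.192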